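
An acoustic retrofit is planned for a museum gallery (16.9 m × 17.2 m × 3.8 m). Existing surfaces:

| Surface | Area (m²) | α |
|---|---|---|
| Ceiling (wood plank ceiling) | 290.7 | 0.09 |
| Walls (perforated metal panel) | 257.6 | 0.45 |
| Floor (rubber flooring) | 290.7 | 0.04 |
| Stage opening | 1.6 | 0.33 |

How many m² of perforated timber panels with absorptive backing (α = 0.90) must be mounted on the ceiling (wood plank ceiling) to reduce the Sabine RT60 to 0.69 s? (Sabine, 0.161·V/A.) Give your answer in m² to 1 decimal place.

127.8

Summing Sᵢαᵢ: 26.163 + 115.920 + 11.628 + 0.528 → A₁ = 154.239 sabins.
V = 1104.584 m³. Target absorption A₂ = 0.161 × 1104.584 / 0.69 = 257.736 sabins.
Absorption to add: 257.736 − 154.239 = 103.497 sabins.
Each m² of panel replacing the ceiling (wood plank ceiling) adds (0.90 − 0.09) = 0.81 sabins.
Panel area = 103.497 / 0.81 = 127.8 m².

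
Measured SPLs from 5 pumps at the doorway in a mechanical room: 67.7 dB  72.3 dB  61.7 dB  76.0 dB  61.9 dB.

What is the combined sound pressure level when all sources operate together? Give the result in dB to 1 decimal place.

78.2 dB

Sum in the linear (power) domain: Σ 10^(Lᵢ/10) = 10^(67.7/10) + 10^(72.3/10) + 10^(61.7/10) + 10^(76.0/10) + 10^(61.9/10) = 6.571e+07.
Back to dB: 10·log₁₀ Σ = 78.2 dB.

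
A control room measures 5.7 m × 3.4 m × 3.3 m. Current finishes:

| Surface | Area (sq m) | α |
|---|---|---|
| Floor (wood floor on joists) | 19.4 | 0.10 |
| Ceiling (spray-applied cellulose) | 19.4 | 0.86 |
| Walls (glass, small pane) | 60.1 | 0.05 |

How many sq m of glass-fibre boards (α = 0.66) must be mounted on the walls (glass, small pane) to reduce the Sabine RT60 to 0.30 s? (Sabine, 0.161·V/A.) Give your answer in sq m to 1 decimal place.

A₁ = Σ Sᵢαᵢ = 19.4*0.10 + 19.4*0.86 + 60.1*0.05 = 21.629 sabins.
Required A₂ = 0.161·63.954/0.30 = 34.322 sabins.
ΔA needed = 34.322 − 21.629 = 12.693 sabins.
Each sq m of panel replacing the walls (glass, small pane) adds (0.66 − 0.05) = 0.61 sabins.
Panel area = 12.693 / 0.61 = 20.8 sq m.

20.8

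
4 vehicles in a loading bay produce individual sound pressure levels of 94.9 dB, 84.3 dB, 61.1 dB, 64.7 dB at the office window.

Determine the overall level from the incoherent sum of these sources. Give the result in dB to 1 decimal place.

95.3 dB

Sum in the linear (power) domain: Σ 10^(Lᵢ/10) = 10^(94.9/10) + 10^(84.3/10) + 10^(61.1/10) + 10^(64.7/10) = 3.364e+09.
Combined level = 10 log₁₀(3.364e+09) = 95.3 dB.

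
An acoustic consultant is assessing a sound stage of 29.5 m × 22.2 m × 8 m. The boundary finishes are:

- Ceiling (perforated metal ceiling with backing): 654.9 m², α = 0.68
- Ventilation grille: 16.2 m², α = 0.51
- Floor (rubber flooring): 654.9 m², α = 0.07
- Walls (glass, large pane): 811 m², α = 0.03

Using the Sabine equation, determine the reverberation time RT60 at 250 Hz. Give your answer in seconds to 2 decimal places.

A = Σ Sᵢαᵢ = 654.9·0.68 + 16.2·0.51 + 654.9·0.07 + 811·0.03 = 523.767 sabins.
Volume V = 29.5 × 22.2 × 8 = 5239.2 m³.
T = 0.161 V/A = 0.161·5239.2/523.767 = 1.61 s.

1.61 seconds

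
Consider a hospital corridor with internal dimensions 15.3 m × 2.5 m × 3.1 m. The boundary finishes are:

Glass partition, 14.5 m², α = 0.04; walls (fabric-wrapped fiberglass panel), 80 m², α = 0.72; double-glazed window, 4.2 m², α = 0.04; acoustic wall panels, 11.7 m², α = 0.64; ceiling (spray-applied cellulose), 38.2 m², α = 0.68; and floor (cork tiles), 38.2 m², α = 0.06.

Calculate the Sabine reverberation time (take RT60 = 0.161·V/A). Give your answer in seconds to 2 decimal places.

0.20 s

Equivalent absorption area: A = 14.5*0.04 + 80*0.72 + 4.2*0.04 + 11.7*0.64 + 38.2*0.68 + 38.2*0.06 = 94.104 m².
Room volume: 118.575 m³.
Sabine: RT60 = 0.161 × 118.575 / 94.104 = 0.20 s.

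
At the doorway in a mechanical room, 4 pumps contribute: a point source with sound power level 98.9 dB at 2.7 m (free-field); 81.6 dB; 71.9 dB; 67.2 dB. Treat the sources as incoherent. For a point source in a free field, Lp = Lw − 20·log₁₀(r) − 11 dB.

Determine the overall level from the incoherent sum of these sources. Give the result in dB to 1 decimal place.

84.0 dB

Source at 2.7 m: Lp = 98.9 − 20·log₁₀(2.7) − 11 = 79.3 dB.
Σ 10^(Lᵢ/10) = 2.504e+08.
Back to dB: 10·log₁₀ Σ = 84.0 dB.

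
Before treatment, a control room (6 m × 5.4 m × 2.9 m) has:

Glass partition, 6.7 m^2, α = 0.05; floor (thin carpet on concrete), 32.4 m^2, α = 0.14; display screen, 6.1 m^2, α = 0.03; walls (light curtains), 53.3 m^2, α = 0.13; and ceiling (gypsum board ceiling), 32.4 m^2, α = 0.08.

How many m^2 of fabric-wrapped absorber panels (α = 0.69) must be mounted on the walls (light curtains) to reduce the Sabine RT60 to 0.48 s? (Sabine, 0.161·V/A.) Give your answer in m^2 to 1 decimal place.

A₁ = Σ Sᵢαᵢ = 6.7·0.05 + 32.4·0.14 + 6.1·0.03 + 53.3·0.13 + 32.4·0.08 = 14.575 sabins.
Required A₂ = 0.161·93.96/0.48 = 31.516 sabins.
ΔA needed = 31.516 − 14.575 = 16.941 sabins.
Net gain per m^2: Δα = 0.69 − 0.13 = 0.56.
Area = ΔA/Δα = 16.941/0.56 = 30.3 m^2.

30.3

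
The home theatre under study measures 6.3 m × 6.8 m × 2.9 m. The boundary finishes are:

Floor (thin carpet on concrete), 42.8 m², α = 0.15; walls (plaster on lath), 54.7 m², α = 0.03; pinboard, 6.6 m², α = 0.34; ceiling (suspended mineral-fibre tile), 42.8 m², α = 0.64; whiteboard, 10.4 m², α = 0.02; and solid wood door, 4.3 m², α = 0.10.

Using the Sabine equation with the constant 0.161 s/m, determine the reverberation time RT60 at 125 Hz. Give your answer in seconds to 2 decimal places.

0.52 s

Total absorption A = 42.8×0.15 + 54.7×0.03 + 6.6×0.34 + 42.8×0.64 + 10.4×0.02 + 4.3×0.10
  = 6.420 + 1.641 + 2.244 + 27.392 + 0.208 + 0.430 = 38.335 m² sabins.
V = 6.3·6.8·2.9 = 124.236 m³.
T = 0.161 V/A = 0.161·124.236/38.335 = 0.52 s.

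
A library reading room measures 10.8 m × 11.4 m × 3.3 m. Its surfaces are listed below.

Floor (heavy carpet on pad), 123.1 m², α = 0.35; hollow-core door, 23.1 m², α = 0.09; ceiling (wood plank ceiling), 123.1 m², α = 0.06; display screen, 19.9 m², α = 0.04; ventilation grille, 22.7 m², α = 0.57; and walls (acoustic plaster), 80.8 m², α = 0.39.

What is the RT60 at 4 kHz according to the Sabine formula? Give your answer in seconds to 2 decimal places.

Total absorption A = 123.1*0.35 + 23.1*0.09 + 123.1*0.06 + 19.9*0.04 + 22.7*0.57 + 80.8*0.39
  = 43.085 + 2.079 + 7.386 + 0.796 + 12.939 + 31.512 = 97.797 m² sabins.
V = 10.8·11.4·3.3 = 406.296 m³.
Sabine: RT60 = 0.161 × 406.296 / 97.797 = 0.67 s.

0.67 sec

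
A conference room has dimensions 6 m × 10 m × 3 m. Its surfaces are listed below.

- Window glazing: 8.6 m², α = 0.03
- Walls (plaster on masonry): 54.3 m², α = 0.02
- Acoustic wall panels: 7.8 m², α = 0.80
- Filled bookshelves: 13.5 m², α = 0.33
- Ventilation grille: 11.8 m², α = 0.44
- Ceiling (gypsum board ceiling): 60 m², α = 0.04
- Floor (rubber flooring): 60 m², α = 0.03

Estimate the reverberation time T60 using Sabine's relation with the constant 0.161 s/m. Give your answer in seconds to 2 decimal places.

Summing Sᵢαᵢ: 0.258 + 1.086 + 6.240 + 4.455 + 5.192 + 2.400 + 1.800 → A = 21.431 sabins.
Volume V = 6 × 10 × 3 = 180 m³.
T = 0.161 V/A = 0.161·180/21.431 = 1.35 s.

1.35 s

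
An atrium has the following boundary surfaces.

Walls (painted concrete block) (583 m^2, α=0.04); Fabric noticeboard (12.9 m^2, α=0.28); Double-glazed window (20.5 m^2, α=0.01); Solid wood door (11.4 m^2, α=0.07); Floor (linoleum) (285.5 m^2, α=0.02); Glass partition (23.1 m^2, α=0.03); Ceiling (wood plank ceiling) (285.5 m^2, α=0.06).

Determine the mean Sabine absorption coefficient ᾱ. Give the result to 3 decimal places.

Total surface area S = 1221.9 m^2.
Σ(Sᵢαᵢ) = 583*0.04 + 12.9*0.28 + 20.5*0.01 + 11.4*0.07 + 285.5*0.02 + 23.1*0.03 + 285.5*0.06 = 51.468.
ᾱ = 51.468 / 1221.9 = 0.042.

0.042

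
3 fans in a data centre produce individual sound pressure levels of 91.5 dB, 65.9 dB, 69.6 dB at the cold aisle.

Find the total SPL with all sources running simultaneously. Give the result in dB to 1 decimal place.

Converting to relative power and adding: 10^(91.5/10) + 10^(65.9/10) + 10^(69.6/10) = 1.426e+09.
L_total = 10·log₁₀(1.426e+09) = 91.5 dB.

91.5 dB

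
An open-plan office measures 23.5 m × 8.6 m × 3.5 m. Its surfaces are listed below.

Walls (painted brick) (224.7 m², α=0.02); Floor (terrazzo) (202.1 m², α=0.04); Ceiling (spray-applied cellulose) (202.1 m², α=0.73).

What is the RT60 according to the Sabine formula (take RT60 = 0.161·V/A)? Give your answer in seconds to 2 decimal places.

Equivalent absorption area: A = 224.7*0.02 + 202.1*0.04 + 202.1*0.73 = 160.111 m².
Room volume: 707.35 m³.
RT60 = 0.161 · V / A = 0.161 × 707.35 / 160.111 = 0.71 s.

0.71 sec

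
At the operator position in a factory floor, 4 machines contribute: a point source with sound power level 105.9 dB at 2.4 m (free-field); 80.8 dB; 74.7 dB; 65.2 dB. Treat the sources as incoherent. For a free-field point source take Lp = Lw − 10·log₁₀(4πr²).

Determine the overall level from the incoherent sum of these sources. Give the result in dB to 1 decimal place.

88.4 dB

Source at 2.4 m: Lp = 105.9 − 10·log₁₀(4π·2.4²) = 105.9 − 10·log₁₀(72.382) = 87.3 dB.
Converting to relative power and adding: 10^(87.3/10) + 10^(80.8/10) + 10^(74.7/10) + 10^(65.2/10) = 6.901e+08.
L_total = 10·log₁₀(6.901e+08) = 88.4 dB.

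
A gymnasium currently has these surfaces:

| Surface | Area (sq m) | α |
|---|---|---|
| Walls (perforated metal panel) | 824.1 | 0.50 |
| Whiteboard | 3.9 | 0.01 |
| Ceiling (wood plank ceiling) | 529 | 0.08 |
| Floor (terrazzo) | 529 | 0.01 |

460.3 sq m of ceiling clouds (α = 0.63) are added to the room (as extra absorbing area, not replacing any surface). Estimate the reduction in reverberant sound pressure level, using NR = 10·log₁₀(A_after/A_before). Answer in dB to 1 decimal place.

Equivalent absorption area: A_before = 824.1*0.50 + 3.9*0.01 + 529*0.08 + 529*0.01 = 459.699 sq m.
Added absorption = 460.3 × 0.63 = 289.989 sabins.
New total A_after = 749.688 sabins.
Reduction = 10 log₁₀(A_after/A_before) = 10 log₁₀(1.6308) = 2.1 dB.

2.1 dB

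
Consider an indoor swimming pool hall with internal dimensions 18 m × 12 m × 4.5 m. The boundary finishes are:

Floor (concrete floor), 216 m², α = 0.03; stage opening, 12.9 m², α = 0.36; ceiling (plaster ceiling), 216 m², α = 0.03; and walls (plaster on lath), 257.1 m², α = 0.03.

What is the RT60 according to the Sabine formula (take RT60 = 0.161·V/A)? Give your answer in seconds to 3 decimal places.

A = Σ Sᵢαᵢ = 216*0.03 + 12.9*0.36 + 216*0.03 + 257.1*0.03 = 25.317 sabins.
Room volume: 972 m³.
Sabine: RT60 = 0.161 × 972 / 25.317 = 6.181 s.

6.181 s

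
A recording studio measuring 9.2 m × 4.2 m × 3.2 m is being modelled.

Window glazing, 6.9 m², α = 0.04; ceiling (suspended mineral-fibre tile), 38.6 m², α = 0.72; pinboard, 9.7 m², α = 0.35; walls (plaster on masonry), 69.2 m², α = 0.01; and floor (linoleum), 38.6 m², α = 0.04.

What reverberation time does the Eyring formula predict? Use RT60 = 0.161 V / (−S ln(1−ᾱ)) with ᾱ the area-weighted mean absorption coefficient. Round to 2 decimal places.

0.53 s

S = Σ Sᵢ = 163.0 m².
Σ(Sᵢαᵢ) = 6.9×0.04 + 38.6×0.72 + 9.7×0.35 + 69.2×0.01 + 38.6×0.04 = 33.699.
ᾱ = 33.699 / 163.0 = 0.2067.
−S·ln(1−ᾱ) = −163.0 × ln(1 − 0.2067) = 37.743.
V = 9.2 × 4.2 × 3.2 = 123.648 m³.
RT60 = 0.161 × 123.648 / 37.743 = 0.53 s.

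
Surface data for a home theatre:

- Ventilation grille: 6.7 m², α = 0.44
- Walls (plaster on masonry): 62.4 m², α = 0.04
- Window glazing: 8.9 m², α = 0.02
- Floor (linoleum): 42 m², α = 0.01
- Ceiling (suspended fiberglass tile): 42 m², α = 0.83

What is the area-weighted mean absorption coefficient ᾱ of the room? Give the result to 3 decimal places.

S = Σ Sᵢ = 6.7 + 62.4 + 8.9 + 42 + 42 = 162.0 m².
Σ(Sᵢαᵢ) = 6.7×0.44 + 62.4×0.04 + 8.9×0.02 + 42×0.01 + 42×0.83 = 40.902.
ᾱ = 40.902 / 162.0 = 0.252.

0.252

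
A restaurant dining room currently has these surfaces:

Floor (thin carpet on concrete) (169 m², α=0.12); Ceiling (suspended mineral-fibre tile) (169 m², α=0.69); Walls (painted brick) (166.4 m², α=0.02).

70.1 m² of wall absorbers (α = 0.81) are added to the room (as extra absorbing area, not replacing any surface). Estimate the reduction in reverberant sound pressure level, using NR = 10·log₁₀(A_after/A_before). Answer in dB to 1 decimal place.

1.5 dB

A_before = Σ Sᵢαᵢ = 169×0.12 + 169×0.69 + 166.4×0.02 = 140.218 sabins.
Added absorption = 70.1 × 0.81 = 56.781 sabins.
A_after = 140.218 + 56.781 = 196.999 sabins.
NR = 10·log₁₀(196.999/140.218) = 1.5 dB.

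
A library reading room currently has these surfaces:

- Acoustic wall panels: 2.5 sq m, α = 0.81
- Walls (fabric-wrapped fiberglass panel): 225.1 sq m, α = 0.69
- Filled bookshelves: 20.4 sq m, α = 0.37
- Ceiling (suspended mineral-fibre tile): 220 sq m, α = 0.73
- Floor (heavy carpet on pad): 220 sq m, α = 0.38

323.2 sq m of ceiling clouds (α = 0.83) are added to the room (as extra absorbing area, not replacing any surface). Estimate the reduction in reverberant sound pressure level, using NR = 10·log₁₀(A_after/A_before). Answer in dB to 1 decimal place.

Total absorption A_before = 2.5×0.81 + 225.1×0.69 + 20.4×0.37 + 220×0.73 + 220×0.38
  = 2.025 + 155.319 + 7.548 + 160.600 + 83.600 = 409.092 sq m sabins.
Treatment contributes 323.2·0.83 = 268.256 sabins.
New total A_after = 677.348 sabins.
Reduction = 10 log₁₀(A_after/A_before) = 10 log₁₀(1.6557) = 2.2 dB.

2.2 dB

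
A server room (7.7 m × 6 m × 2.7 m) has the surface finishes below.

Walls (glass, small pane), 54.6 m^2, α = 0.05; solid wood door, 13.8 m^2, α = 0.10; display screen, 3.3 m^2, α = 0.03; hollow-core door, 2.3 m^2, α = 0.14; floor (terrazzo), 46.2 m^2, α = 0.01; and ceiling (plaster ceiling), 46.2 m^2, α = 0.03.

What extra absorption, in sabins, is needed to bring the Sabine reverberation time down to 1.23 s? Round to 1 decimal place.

A₁ = Σ Sᵢαᵢ = 54.6×0.05 + 13.8×0.10 + 3.3×0.03 + 2.3×0.14 + 46.2×0.01 + 46.2×0.03 = 6.379 sabins.
For T = 1.23 s, need A₂ = 0.161·V/T = 0.161·124.74/1.23 = 16.328 sabins.
Additional absorption ΔA = 16.328 − 6.379 = 9.9 sabins.

9.9 sabins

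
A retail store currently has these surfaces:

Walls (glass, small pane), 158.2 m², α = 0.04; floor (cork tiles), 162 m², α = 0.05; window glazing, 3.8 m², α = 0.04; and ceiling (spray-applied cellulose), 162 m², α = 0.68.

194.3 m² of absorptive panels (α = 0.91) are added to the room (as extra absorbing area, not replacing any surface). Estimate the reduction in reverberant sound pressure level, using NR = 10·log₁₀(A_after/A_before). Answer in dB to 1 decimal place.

A_before = Σ Sᵢαᵢ = 158.2·0.04 + 162·0.05 + 3.8·0.04 + 162·0.68 = 124.740 sabins.
Treatment contributes 194.3·0.91 = 176.813 sabins.
A_after = 124.740 + 176.813 = 301.553 sabins.
Reduction = 10 log₁₀(A_after/A_before) = 10 log₁₀(2.4175) = 3.8 dB.

3.8 dB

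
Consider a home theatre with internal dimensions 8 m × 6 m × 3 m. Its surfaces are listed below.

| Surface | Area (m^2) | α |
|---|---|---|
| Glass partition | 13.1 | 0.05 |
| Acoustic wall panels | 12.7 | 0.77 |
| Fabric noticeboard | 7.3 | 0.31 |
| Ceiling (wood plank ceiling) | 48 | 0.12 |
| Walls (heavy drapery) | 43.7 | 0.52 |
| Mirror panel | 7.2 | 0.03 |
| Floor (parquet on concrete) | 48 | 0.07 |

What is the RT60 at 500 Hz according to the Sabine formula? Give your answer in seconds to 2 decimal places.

Total absorption A = 13.1·0.05 + 12.7·0.77 + 7.3·0.31 + 48·0.12 + 43.7·0.52 + 7.2·0.03 + 48·0.07
  = 0.655 + 9.779 + 2.263 + 5.760 + 22.724 + 0.216 + 3.360 = 44.757 m^2 sabins.
Volume V = 8 × 6 × 3 = 144 m³.
Sabine: RT60 = 0.161 × 144 / 44.757 = 0.52 s.

0.52 sec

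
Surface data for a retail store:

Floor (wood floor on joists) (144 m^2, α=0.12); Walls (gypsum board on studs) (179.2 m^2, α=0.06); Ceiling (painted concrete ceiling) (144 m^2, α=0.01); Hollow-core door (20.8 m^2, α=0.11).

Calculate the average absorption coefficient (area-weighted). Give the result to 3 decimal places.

0.065

S = Σ Sᵢ = 144 + 179.2 + 144 + 20.8 = 488.0 m^2.
Weighted sum Σ Sα = 31.760.
ᾱ = A/S = 0.065.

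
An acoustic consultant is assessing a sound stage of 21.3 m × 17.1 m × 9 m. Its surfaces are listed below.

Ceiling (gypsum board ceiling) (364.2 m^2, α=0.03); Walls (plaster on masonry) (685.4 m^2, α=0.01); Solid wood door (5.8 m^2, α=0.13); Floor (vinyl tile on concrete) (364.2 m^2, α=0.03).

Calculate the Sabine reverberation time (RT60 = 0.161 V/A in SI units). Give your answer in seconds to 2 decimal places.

A = Σ Sᵢαᵢ = 364.2×0.03 + 685.4×0.01 + 5.8×0.13 + 364.2×0.03 = 29.460 sabins.
V = 21.3·17.1·9 = 3278.07 m³.
T = 0.161 V/A = 0.161·3278.07/29.460 = 17.91 s.

17.91 sec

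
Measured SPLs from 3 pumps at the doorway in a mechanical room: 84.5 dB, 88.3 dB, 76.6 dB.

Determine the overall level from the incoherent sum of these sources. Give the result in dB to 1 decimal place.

Sum in the linear (power) domain: Σ 10^(Lᵢ/10) = 10^(84.5/10) + 10^(88.3/10) + 10^(76.6/10) = 1.004e+09.
Combined level = 10 log₁₀(1.004e+09) = 90.0 dB.

90.0 dB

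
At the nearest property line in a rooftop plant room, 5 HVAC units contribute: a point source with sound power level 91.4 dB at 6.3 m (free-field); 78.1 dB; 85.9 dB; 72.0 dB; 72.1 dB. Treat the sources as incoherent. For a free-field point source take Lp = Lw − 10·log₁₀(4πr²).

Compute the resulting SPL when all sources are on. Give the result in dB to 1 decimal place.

86.9 dB

Source at 6.3 m: Lp = 91.4 − 10·log₁₀(4π·6.3²) = 91.4 − 10·log₁₀(498.759) = 64.4 dB.
Converting to relative power and adding: 10^(64.4/10) + 10^(78.1/10) + 10^(85.9/10) + 10^(72.0/10) + 10^(72.1/10) = 4.884e+08.
L_total = 10·log₁₀(4.884e+08) = 86.9 dB.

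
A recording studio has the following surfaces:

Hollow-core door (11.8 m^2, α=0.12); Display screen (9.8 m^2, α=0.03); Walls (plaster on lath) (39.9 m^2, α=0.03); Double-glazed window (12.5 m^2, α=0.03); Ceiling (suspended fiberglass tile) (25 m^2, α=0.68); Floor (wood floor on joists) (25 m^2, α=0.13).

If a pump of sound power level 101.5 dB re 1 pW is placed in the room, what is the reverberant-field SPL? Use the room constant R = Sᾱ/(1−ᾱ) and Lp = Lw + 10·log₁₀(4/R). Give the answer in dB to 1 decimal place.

92.9 dB

Σ(Sᵢαᵢ) = 11.8×0.12 + 9.8×0.03 + 39.9×0.03 + 12.5×0.03 + 25×0.68 + 25×0.13 = 23.532; total area S = 124.0 m^2.
ᾱ = 23.532/124.0 = 0.1898; R = Sᾱ/(1−ᾱ) = 23.532/(1−0.1898) = 29.045 m^2.
Lp = 101.5 + 10·log₁₀(4/29.045) = 101.5 + (-8.61) = 92.9 dB.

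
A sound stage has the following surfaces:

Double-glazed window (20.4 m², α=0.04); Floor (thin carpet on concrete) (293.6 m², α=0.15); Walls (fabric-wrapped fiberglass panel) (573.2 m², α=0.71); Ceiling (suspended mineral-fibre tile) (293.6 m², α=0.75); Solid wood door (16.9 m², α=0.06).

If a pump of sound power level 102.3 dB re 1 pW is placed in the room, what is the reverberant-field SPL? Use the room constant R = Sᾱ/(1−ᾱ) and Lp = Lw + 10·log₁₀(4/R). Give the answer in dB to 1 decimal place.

Σ(Sᵢαᵢ) = 20.4·0.04 + 293.6·0.15 + 573.2·0.71 + 293.6·0.75 + 16.9·0.06 = 673.042; total area S = 1197.7 m².
ᾱ = 673.042/1197.7 = 0.5619; R = Sᾱ/(1−ᾱ) = 673.042/(1−0.5619) = 1536.275 m².
Lp = Lw + 10 log₁₀(4/R) = 102.3 -25.84 = 76.5 dB.

76.5 dB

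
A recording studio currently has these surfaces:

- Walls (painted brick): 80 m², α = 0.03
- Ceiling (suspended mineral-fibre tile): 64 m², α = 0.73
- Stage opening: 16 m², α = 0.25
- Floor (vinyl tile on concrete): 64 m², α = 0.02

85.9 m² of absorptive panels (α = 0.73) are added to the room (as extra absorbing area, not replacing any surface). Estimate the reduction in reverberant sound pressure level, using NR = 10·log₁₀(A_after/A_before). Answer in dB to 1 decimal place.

3.3 dB

Equivalent absorption area: A_before = 80·0.03 + 64·0.73 + 16·0.25 + 64·0.02 = 54.400 m².
Added absorption = 85.9 × 0.73 = 62.707 sabins.
A_after = 54.400 + 62.707 = 117.107 sabins.
NR = 10·log₁₀(117.107/54.400) = 3.3 dB.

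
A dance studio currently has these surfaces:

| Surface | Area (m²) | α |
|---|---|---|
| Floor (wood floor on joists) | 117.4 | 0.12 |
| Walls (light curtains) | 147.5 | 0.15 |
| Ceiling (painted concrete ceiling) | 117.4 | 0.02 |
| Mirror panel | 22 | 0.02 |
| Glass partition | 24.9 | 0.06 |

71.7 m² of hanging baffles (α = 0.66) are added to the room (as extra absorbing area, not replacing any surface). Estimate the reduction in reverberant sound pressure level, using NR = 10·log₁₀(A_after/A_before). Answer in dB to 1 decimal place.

Equivalent absorption area: A_before = 117.4×0.12 + 147.5×0.15 + 117.4×0.02 + 22×0.02 + 24.9×0.06 = 40.495 m².
Added absorption = 71.7 × 0.66 = 47.322 sabins.
A_after = 40.495 + 47.322 = 87.817 sabins.
Reduction = 10 log₁₀(A_after/A_before) = 10 log₁₀(2.1686) = 3.4 dB.

3.4 dB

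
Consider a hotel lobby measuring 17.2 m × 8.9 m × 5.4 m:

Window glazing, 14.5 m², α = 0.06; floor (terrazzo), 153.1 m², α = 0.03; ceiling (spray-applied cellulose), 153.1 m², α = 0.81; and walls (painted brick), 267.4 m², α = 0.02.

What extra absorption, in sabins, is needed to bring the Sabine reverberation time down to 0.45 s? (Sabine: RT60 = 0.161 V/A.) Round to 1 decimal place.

160.9 sabins

Summing Sᵢαᵢ: 0.870 + 4.593 + 124.011 + 5.348 → A₁ = 134.822 sabins.
Target A₂ = 0.161·826.632/0.45 = 295.751 sabins (V = 826.632 m³).
ΔA = A₂ − A₁ = 295.751 − 134.822 = 160.9 sabins.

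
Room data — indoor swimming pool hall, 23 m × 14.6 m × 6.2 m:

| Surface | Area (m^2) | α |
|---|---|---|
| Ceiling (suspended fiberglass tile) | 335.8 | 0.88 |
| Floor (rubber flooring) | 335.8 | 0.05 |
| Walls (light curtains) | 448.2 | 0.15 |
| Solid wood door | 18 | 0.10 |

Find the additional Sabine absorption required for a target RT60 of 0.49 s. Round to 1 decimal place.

Total absorption A₁ = 335.8*0.88 + 335.8*0.05 + 448.2*0.15 + 18*0.10
  = 295.504 + 16.790 + 67.230 + 1.800 = 381.324 m^2 sabins.
V = 2081.96 m³. Required absorption A₂ = 0.161 × 2081.96 / 0.49 = 684.073 sabins.
Additional absorption ΔA = 684.073 − 381.324 = 302.7 sabins.

302.7 sabins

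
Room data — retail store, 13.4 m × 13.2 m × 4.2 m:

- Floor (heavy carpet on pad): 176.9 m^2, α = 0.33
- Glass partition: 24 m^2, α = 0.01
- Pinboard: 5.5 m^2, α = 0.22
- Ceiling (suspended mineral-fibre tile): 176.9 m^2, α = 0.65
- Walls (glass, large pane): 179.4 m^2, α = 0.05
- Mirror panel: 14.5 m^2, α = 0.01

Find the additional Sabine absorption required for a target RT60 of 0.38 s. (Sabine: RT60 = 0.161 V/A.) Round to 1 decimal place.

A₁ = Σ Sᵢαᵢ = 176.9*0.33 + 24*0.01 + 5.5*0.22 + 176.9*0.65 + 179.4*0.05 + 14.5*0.01 = 183.927 sabins.
For T = 0.38 s, need A₂ = 0.161·V/T = 0.161·742.896/0.38 = 314.753 sabins.
Shortfall: 314.753 − 183.927 = 130.8 sabins.

130.8 sabins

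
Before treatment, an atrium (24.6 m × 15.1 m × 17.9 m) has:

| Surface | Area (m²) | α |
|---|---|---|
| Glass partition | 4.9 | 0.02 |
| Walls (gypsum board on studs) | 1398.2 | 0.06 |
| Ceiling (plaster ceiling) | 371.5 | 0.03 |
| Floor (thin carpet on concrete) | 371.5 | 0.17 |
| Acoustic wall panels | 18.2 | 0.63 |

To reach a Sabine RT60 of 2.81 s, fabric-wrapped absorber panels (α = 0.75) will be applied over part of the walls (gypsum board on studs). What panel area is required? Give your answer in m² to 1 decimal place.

Summing Sᵢαᵢ: 0.098 + 83.892 + 11.145 + 63.155 + 11.466 → A₁ = 169.756 sabins.
V = 6649.134 m³. Target absorption A₂ = 0.161 × 6649.134 / 2.81 = 380.965 sabins.
Absorption to add: 380.965 − 169.756 = 211.209 sabins.
Each m² of panel replacing the walls (gypsum board on studs) adds (0.75 − 0.06) = 0.69 sabins.
Panel area = 211.209 / 0.69 = 306.1 m².

306.1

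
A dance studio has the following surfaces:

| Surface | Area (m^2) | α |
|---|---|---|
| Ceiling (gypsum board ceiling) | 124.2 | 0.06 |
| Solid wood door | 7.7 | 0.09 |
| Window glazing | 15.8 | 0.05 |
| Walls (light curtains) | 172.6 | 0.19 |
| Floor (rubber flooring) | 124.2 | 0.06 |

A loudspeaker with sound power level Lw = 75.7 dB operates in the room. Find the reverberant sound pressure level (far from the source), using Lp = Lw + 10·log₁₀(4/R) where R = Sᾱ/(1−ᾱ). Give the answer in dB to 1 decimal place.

Σ(Sᵢαᵢ) = 124.2·0.06 + 7.7·0.09 + 15.8·0.05 + 172.6·0.19 + 124.2·0.06 = 49.181; total area S = 444.5 m^2.
ᾱ = 49.181/444.5 = 0.1106; R = Sᾱ/(1−ᾱ) = 49.181/(1−0.1106) = 55.297 m^2.
Lp = Lw + 10 log₁₀(4/R) = 75.7 -11.41 = 64.3 dB.

64.3 dB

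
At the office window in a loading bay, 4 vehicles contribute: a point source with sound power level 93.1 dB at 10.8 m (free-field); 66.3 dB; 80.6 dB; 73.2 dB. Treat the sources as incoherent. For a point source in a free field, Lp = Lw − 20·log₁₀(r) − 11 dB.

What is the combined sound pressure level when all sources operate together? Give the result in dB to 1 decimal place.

Source at 10.8 m: Lp = 93.1 − 20·log₁₀(10.8) − 11 = 61.4 dB.
Converting to relative power and adding: 10^(61.4/10) + 10^(66.3/10) + 10^(80.6/10) + 10^(73.2/10) = 1.414e+08.
L_total = 10·log₁₀(1.414e+08) = 81.5 dB.

81.5 dB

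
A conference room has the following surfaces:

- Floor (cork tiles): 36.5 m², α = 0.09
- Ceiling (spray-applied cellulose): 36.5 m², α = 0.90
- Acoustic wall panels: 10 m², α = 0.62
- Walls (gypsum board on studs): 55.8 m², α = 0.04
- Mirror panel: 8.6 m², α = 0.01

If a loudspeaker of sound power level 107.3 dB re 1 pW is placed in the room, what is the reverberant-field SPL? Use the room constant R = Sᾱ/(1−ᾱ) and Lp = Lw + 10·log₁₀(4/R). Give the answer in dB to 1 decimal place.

A = 44.653 sabins; S = 147.4 m².
ᾱ = 0.3029, so room constant R = A/(1−ᾱ) = 64.055 m².
Lp = Lw + 10 log₁₀(4/R) = 107.3 -12.04 = 95.3 dB.

95.3 dB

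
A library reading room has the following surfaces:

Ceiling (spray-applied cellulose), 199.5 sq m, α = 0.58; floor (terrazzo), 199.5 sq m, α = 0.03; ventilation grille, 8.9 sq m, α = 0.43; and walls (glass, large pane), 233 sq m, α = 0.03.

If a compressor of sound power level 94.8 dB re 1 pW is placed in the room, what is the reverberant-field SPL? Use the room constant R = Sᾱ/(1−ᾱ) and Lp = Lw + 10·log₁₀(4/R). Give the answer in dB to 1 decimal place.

Σ(Sᵢαᵢ) = 199.5×0.58 + 199.5×0.03 + 8.9×0.43 + 233×0.03 = 132.512; total area S = 640.9 sq m.
ᾱ = 132.512/640.9 = 0.2068; R = Sᾱ/(1−ᾱ) = 132.512/(1−0.2068) = 167.060 sq m.
Lp = 94.8 + 10·log₁₀(4/167.060) = 94.8 + (-16.21) = 78.6 dB.

78.6 dB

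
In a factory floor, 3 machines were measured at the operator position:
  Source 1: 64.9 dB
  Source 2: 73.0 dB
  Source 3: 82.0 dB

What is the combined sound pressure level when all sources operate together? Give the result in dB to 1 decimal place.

82.6 dB

Converting to relative power and adding: 10^(64.9/10) + 10^(73.0/10) + 10^(82.0/10) = 1.815e+08.
Back to dB: 10·log₁₀ Σ = 82.6 dB.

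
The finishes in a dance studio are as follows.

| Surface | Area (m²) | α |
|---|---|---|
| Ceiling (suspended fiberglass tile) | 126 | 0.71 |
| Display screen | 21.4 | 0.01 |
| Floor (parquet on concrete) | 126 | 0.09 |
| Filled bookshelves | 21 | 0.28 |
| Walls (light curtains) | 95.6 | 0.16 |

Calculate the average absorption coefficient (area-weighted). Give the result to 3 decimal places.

S = Σ Sᵢ = 126 + 21.4 + 126 + 21 + 95.6 = 390.0 m².
Weighted sum Σ Sα = 122.190.
ᾱ = 122.190 / 390.0 = 0.313.

0.313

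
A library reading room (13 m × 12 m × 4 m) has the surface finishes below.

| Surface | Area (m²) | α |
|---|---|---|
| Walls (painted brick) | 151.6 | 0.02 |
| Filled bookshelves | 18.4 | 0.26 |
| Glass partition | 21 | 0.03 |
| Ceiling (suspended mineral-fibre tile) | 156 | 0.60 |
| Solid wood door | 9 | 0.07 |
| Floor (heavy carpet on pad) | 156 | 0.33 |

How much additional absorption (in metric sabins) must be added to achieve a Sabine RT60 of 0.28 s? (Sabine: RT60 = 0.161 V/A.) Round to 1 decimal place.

204.6 sabins

Summing Sᵢαᵢ: 3.032 + 4.784 + 0.630 + 93.600 + 0.630 + 51.480 → A₁ = 154.156 sabins.
Target A₂ = 0.161·624/0.28 = 358.800 sabins (V = 624 m³).
Shortfall: 358.800 − 154.156 = 204.6 sabins.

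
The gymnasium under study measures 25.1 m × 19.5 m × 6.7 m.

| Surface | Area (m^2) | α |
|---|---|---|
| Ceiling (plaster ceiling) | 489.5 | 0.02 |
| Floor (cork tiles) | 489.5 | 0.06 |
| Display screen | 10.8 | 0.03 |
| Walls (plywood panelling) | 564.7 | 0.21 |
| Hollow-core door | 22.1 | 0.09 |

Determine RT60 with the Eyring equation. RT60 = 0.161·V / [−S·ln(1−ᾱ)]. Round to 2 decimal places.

Total surface area S = 489.5 + 489.5 + 10.8 + 564.7 + 22.1 = 1576.6 m^2.
Absorption A = 489.5×0.02 + 489.5×0.06 + 10.8×0.03 + 564.7×0.21 + 22.1×0.09 = 160.060 sabins.
ᾱ = 160.060 / 1576.6 = 0.1015.
Eyring denominator: −S ln(1−ᾱ) = 168.741.
V = 25.1 × 19.5 × 6.7 = 3279.315 m³.
RT60 = 0.161 × 3279.315 / 168.741 = 3.13 s.

3.13 s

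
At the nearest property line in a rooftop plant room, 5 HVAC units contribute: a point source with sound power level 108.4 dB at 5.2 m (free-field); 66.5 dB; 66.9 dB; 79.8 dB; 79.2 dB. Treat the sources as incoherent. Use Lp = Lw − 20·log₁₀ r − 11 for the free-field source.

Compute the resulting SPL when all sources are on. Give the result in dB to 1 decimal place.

85.9 dB

Source at 5.2 m: Lp = 108.4 − 20·log₁₀(5.2) − 11 = 83.1 dB.
Converting to relative power and adding: 10^(83.1/10) + 10^(66.5/10) + 10^(66.9/10) + 10^(79.8/10) + 10^(79.2/10) = 3.922e+08.
Combined level = 10 log₁₀(3.922e+08) = 85.9 dB.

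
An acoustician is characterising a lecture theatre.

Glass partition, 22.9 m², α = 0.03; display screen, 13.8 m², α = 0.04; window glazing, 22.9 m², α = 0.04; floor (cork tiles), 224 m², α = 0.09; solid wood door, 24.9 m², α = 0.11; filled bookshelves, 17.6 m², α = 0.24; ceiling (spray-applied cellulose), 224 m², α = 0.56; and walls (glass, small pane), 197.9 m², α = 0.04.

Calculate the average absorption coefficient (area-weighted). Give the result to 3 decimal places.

S = Σ Sᵢ = 22.9 + 13.8 + 22.9 + 224 + 24.9 + 17.6 + 224 + 197.9 = 748.0 m².
A = 22.9×0.03 + 13.8×0.04 + 22.9×0.04 + 224×0.09 + 24.9×0.11 + 17.6×0.24 + 224×0.56 + 197.9×0.04 = 162.634 sabins.
ᾱ = A/S = 0.217.

0.217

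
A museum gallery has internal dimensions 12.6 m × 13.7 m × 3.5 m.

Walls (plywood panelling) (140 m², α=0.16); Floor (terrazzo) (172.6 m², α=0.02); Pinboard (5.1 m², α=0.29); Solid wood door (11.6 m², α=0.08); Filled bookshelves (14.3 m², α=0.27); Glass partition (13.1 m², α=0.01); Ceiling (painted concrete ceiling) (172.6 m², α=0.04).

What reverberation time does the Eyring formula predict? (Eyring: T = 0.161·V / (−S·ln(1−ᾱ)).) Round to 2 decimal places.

2.39 sec

Total surface area S = 140 + 172.6 + 5.1 + 11.6 + 14.3 + 13.1 + 172.6 = 529.3 m².
Absorption A = 140·0.16 + 172.6·0.02 + 5.1·0.29 + 11.6·0.08 + 14.3·0.27 + 13.1·0.01 + 172.6·0.04 = 39.155 sabins.
Mean coefficient ᾱ = A/S = 0.0740.
Eyring denominator: −S ln(1−ᾱ) = 40.693.
V = 12.6 × 13.7 × 3.5 = 604.17 m³.
RT60 = 0.161 × 604.17 / 40.693 = 2.39 s.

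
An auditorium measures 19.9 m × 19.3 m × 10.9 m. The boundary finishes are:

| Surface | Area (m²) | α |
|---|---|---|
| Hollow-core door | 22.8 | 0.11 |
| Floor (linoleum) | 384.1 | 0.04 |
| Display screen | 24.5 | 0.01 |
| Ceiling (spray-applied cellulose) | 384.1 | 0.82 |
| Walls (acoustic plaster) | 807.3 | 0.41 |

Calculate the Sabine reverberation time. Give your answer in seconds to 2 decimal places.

1.01 seconds

Total absorption A = 22.8*0.11 + 384.1*0.04 + 24.5*0.01 + 384.1*0.82 + 807.3*0.41
  = 2.508 + 15.364 + 0.245 + 314.962 + 330.993 = 664.072 m² sabins.
V = 19.9·19.3·10.9 = 4186.363 m³.
T = 0.161 V/A = 0.161·4186.363/664.072 = 1.01 s.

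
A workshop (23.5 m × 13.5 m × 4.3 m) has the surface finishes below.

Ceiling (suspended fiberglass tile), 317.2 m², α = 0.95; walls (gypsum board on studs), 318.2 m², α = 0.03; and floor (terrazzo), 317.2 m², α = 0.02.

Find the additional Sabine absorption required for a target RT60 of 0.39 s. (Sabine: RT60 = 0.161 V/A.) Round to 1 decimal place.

Total absorption A₁ = 317.2·0.95 + 318.2·0.03 + 317.2·0.02
  = 301.340 + 9.546 + 6.344 = 317.230 m² sabins.
Target A₂ = 0.161·1364.175/0.39 = 563.159 sabins (V = 1364.175 m³).
ΔA = A₂ − A₁ = 563.159 − 317.230 = 245.9 sabins.

245.9 sabins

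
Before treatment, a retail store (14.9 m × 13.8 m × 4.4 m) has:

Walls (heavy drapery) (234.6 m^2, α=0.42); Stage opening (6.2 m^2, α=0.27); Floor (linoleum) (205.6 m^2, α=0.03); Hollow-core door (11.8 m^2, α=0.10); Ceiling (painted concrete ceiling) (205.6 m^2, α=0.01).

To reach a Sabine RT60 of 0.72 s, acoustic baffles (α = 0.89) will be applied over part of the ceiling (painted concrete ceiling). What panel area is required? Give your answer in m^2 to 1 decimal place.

105.3

Summing Sᵢαᵢ: 98.532 + 1.674 + 6.168 + 1.180 + 2.056 → A₁ = 109.610 sabins.
Required A₂ = 0.161·904.728/0.72 = 202.307 sabins.
Absorption to add: 202.307 − 109.610 = 92.697 sabins.
Each m^2 of panel replacing the ceiling (painted concrete ceiling) adds (0.89 − 0.01) = 0.88 sabins.
Area = ΔA/Δα = 92.697/0.88 = 105.3 m^2.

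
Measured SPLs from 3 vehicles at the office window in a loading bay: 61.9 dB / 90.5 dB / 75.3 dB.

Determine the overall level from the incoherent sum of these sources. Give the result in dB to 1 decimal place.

90.6 dB

Σ 10^(Lᵢ/10) = 1.157e+09.
Combined level = 10 log₁₀(1.157e+09) = 90.6 dB.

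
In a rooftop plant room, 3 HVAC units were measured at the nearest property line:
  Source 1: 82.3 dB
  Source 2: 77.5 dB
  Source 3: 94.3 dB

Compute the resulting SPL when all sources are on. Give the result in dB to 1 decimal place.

Sum in the linear (power) domain: Σ 10^(Lᵢ/10) = 10^(82.3/10) + 10^(77.5/10) + 10^(94.3/10) = 2.918e+09.
L_total = 10·log₁₀(2.918e+09) = 94.7 dB.

94.7 dB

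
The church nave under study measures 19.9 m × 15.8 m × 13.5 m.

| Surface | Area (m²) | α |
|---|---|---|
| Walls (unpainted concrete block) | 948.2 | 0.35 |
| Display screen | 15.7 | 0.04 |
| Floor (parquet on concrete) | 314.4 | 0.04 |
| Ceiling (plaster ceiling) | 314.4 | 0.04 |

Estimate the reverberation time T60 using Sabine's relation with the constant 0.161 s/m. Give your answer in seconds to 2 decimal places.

Total absorption A = 948.2·0.35 + 15.7·0.04 + 314.4·0.04 + 314.4·0.04
  = 331.870 + 0.628 + 12.576 + 12.576 = 357.650 m² sabins.
Room volume: 4244.67 m³.
T = 0.161 V/A = 0.161·4244.67/357.650 = 1.91 s.

1.91 sec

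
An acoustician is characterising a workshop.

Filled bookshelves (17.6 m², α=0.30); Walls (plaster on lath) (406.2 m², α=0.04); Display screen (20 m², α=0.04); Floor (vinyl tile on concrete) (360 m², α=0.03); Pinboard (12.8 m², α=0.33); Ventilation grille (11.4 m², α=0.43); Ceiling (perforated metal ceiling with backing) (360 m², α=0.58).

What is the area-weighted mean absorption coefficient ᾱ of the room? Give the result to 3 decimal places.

S = Σ Sᵢ = 17.6 + 406.2 + 20 + 360 + 12.8 + 11.4 + 360 = 1188.0 m².
Σ(Sᵢαᵢ) = 17.6×0.30 + 406.2×0.04 + 20×0.04 + 360×0.03 + 12.8×0.33 + 11.4×0.43 + 360×0.58 = 251.054.
ᾱ = A/S = 0.211.

0.211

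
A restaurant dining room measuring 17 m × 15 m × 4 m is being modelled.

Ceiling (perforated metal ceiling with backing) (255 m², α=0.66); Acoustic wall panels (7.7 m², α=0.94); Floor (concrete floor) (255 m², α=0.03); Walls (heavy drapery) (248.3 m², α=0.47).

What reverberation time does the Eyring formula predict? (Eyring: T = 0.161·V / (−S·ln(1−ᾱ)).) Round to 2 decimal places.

Total surface area S = 255 + 7.7 + 255 + 248.3 = 766.0 m².
Absorption A = 255·0.66 + 7.7·0.94 + 255·0.03 + 248.3·0.47 = 299.889 sabins.
Mean coefficient ᾱ = A/S = 0.3915.
Eyring denominator: −S ln(1−ᾱ) = 380.517.
V = 17 × 15 × 4 = 1020 m³.
T = 0.161·V/[−S·ln(1−ᾱ)] = 0.161·1020/380.517 = 0.43 s.

0.43 seconds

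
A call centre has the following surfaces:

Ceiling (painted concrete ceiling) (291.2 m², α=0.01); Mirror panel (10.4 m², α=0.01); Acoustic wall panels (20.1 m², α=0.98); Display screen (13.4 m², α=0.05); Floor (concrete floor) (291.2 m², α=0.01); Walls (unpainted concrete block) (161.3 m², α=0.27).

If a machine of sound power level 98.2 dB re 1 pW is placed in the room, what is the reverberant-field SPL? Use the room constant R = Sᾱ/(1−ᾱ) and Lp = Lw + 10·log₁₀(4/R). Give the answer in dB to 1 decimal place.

Σ(Sᵢαᵢ) = 291.2×0.01 + 10.4×0.01 + 20.1×0.98 + 13.4×0.05 + 291.2×0.01 + 161.3×0.27 = 69.847; total area S = 787.6 m².
ᾱ = 69.847/787.6 = 0.0887; R = Sᾱ/(1−ᾱ) = 69.847/(1−0.0887) = 76.645 m².
Lp = Lw + 10 log₁₀(4/R) = 98.2 -12.82 = 85.4 dB.

85.4 dB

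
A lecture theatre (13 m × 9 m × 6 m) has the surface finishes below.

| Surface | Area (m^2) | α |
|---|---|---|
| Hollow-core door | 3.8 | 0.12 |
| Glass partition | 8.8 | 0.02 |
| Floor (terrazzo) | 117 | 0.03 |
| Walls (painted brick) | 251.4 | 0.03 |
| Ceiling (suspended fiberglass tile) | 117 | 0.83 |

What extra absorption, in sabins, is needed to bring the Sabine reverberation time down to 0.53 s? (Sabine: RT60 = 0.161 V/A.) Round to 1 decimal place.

104.5 sabins

A₁ = Σ Sᵢαᵢ = 3.8·0.12 + 8.8·0.02 + 117·0.03 + 251.4·0.03 + 117·0.83 = 108.794 sabins.
For T = 0.53 s, need A₂ = 0.161·V/T = 0.161·702/0.53 = 213.249 sabins.
Shortfall: 213.249 − 108.794 = 104.5 sabins.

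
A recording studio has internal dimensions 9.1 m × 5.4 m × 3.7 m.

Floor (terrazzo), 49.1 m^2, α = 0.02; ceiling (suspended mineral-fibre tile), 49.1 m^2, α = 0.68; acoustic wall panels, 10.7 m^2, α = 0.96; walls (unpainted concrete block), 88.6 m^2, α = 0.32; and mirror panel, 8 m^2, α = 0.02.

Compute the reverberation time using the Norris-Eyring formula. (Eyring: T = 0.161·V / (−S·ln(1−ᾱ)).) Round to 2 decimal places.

0.32 sec

S = Σ Sᵢ = 205.5 m^2.
Σ(Sᵢαᵢ) = 49.1·0.02 + 49.1·0.68 + 10.7·0.96 + 88.6·0.32 + 8·0.02 = 73.154.
ᾱ = 73.154 / 205.5 = 0.3560.
−S·ln(1−ᾱ) = −205.5 × ln(1 − 0.3560) = 90.432.
V = 9.1 × 5.4 × 3.7 = 181.818 m³.
T = 0.161·V/[−S·ln(1−ᾱ)] = 0.161·181.818/90.432 = 0.32 s.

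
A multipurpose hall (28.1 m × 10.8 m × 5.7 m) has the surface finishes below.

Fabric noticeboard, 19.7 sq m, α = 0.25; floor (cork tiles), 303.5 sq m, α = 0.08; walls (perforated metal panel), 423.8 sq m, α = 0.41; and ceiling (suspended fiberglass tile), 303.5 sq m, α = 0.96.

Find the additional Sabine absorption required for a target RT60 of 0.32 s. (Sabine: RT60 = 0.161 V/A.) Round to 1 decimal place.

Equivalent absorption area: A₁ = 19.7*0.25 + 303.5*0.08 + 423.8*0.41 + 303.5*0.96 = 494.323 sq m.
V = 1729.836 m³. Required absorption A₂ = 0.161 × 1729.836 / 0.32 = 870.324 sabins.
ΔA = A₂ − A₁ = 870.324 − 494.323 = 376.0 sabins.

376.0 sabins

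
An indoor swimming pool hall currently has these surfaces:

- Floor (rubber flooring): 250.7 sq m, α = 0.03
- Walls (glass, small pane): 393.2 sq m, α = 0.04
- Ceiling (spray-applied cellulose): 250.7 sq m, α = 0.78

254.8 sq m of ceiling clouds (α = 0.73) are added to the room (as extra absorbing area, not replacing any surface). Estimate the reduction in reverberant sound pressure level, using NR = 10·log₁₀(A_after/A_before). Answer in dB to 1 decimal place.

Summing Sᵢαᵢ: 7.521 + 15.728 + 195.546 → A_before = 218.795 sabins.
Treatment contributes 254.8·0.73 = 186.004 sabins.
New total A_after = 404.799 sabins.
NR = 10·log₁₀(404.799/218.795) = 2.7 dB.

2.7 dB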